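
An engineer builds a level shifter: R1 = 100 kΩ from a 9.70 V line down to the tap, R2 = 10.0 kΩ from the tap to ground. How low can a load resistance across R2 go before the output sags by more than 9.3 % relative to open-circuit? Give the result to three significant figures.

Output resistance R_th = R1‖R2 = (100 × 10.0)/110.0 = 9.091 kΩ.
The fractional drop is R_th/(R_th + R_L); requiring this ≤ 0.0930 gives R_L ≥ R_th(1/0.0930 − 1) = 9.091 × 9.753 = 88.7 kΩ.

R_L(min) ≈ 88.7 kΩ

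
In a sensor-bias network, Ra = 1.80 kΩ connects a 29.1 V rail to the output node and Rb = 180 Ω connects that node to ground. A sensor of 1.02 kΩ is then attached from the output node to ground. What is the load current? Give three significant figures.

I_L ≈ 2.24 mA

Rb‖R_L = 153.0 Ω; V_out = 29.1 × 153.0/1953 = 2.280 V.
I_L = V_out / R_L = 2.280 / 1.02 kΩ = 2.24 mA.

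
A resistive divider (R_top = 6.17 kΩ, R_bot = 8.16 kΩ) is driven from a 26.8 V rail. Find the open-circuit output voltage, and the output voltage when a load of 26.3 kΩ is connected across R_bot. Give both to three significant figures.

Open-circuit: V = 26.8 × 8.16/(6.17 + 8.16) = 15.3 V.
With the load, R_bot becomes R_bot‖R_L = 6.228 kΩ, so V = 26.8 × 6.228/12.40 = 13.5 V.

Unloaded: 15.3 V; loaded: 13.5 V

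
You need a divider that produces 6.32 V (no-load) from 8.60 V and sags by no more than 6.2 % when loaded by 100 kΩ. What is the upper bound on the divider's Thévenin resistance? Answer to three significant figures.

Loading drop = R_th/(R_th + R_L) ≤ 0.0620, so R_th ≤ R_L · ε/(1−ε) = 100 kΩ × 0.0620/0.9380 = 6.61 kΩ.
(Any R1, R2 with R2/(R1+R2) = 0.735 and R1‖R2 ≤ 6.61 kΩ will meet the spec.)

R_th ≤ 6.61 kΩ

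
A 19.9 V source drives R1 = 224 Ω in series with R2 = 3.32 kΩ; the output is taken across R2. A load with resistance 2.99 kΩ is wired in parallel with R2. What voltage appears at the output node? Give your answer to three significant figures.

The load sits in parallel with R2: R2‖R_L = (3320 × 2990) / (3320 + 2990) = 1573 Ω.
V_out = 19.9 × 1573 / (224 + 1573) = 19.9 × 1573/1797 = 17.4 V.

V_out ≈ 17.4 V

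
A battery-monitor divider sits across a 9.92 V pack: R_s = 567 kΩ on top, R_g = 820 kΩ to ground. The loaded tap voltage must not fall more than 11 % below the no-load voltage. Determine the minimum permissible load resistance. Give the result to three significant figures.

R_L(min) ≈ 2.71 MΩ

Output resistance R_th = R_s‖R_g = (567 × 820)/1387 = 335.2 kΩ.
The fractional drop is R_th/(R_th + R_L); requiring this ≤ 0.110 gives R_L ≥ R_th(1/0.110 − 1) = 335.2 × 8.091 = 2.71 MΩ.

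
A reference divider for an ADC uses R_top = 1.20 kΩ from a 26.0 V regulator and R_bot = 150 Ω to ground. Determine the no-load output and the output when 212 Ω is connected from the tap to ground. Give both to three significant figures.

Open-circuit: V = 26.0 × 150/(1200 + 150) = 2.89 V.
With the load, R_bot becomes R_bot‖R_L = 87.85 Ω, so V = 26.0 × 87.85/1288 = 1.77 V.

Unloaded: 2.89 V; loaded: 1.77 V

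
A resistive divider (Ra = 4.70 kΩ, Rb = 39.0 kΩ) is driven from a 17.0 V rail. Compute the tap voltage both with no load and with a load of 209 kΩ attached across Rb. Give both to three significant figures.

Open-circuit: V = 17.0 × 39.0/(4.70 + 39.0) = 15.2 V.
With the load, Rb becomes Rb‖R_L = 32.87 kΩ, so V = 17.0 × 32.87/37.57 = 14.9 V.

Unloaded: 15.2 V; loaded: 14.9 V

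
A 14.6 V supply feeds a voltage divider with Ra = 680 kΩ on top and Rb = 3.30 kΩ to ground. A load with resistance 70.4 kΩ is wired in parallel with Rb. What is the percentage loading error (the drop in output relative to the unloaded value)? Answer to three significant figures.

4.46 %

The divider's output (Thévenin) resistance is Ra‖Rb = 3.284 kΩ.
Fractional drop under load = R_th/(R_th + R_L) = 3.284 / (3.284 + 70.4) = 0.04457.
So the output falls by 4.46 %.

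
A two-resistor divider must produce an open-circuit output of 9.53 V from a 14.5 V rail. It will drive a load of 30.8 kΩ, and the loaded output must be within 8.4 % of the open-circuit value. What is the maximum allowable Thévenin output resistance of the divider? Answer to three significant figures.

Loading drop = R_th/(R_th + R_L) ≤ 0.0840, so R_th ≤ R_L · ε/(1−ε) = 30.8 kΩ × 0.0840/0.9160 = 2.82 kΩ.

R_th ≤ 2.82 kΩ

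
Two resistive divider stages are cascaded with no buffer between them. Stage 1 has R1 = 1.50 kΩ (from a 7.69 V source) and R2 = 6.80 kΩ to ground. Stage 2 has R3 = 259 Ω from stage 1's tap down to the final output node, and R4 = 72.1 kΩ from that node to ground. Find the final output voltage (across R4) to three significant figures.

Stage 2 presents R3+R4 = 72360 Ω as a load on stage 1's tap.
Stage 1's lower leg becomes R2‖(R3+R4) = 6216 Ω, so V_mid = 7.69 × 6216/7716 = 6.195 V.
Stage 2 is itself unloaded: V_out = V_mid × R4/(R3+R4) = 6.195 × 72100/72360 = 6.17 V.

V_out ≈ 6.17 V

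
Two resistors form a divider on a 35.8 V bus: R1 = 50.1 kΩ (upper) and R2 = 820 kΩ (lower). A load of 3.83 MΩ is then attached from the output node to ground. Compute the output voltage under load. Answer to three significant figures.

V_out ≈ 33.3 V

The load sits in parallel with R2: R2‖R_L = (820 × 3830) / (820 + 3830) = 675.4 kΩ.
V_out = 35.8 × 675.4 / (50.1 + 675.4) = 35.8 × 675.4/725.5 = 33.3 V.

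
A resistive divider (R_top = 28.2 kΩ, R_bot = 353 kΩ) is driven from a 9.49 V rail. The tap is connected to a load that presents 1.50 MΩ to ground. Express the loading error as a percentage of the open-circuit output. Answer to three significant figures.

The divider's output (Thévenin) resistance is R_top‖R_bot = 26.11 kΩ.
Fractional drop under load = R_th/(R_th + R_L) = 26.11 / (26.11 + 1500) = 0.01711.
So the output falls by 1.71 %.

1.71 %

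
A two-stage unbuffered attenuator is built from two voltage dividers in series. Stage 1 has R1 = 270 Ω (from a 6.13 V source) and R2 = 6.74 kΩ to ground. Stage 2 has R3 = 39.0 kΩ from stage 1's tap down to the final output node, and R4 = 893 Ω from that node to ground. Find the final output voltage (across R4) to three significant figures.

Stage 2 presents R3+R4 = 39890 Ω as a load on stage 1's tap.
Stage 1's lower leg becomes R2‖(R3+R4) = 5766 Ω, so V_mid = 6.13 × 5766/6036 = 5.856 V.
Stage 2 is itself unloaded: V_out = V_mid × R4/(R3+R4) = 5.856 × 893/39890 = 0.131 V.

V_out ≈ 0.131 V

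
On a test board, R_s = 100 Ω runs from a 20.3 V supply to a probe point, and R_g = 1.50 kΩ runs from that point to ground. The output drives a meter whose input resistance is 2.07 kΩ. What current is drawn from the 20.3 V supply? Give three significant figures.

R_g‖R_L = 869.7 Ω, so the source sees R_s + R_g‖R_L = 969.7 Ω.
I = 20.3 V / 969.7 Ω = 20.9 mA.

I ≈ 20.9 mA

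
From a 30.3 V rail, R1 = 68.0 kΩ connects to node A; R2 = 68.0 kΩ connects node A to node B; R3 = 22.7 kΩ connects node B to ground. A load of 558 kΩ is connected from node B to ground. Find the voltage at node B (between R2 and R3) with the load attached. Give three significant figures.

V ≈ 4.19 V

At node B, R3 is in parallel with the load: R3‖R_L = 21.81 kΩ.
Below node A the resistance is R2 + (R3‖R_L) = 89.81 kΩ, so V_A = 30.3 × 89.81/157.8 = 17.24 V.
Then V_B = V_A × (R3‖R_L)/(R2 + R3‖R_L) = 17.24 × 21.81/89.81 = 4.19 V.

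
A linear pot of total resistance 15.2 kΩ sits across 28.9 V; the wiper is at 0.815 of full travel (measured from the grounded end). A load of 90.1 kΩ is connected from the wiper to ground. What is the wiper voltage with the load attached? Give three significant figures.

V ≈ 23.0 V

The wiper splits the pot into (1−α)R = 2.812 kΩ above and αR = 12.39 kΩ below.
Lower section ‖ load = 10.89 kΩ.
V_wiper = 28.9 × 10.89/(2.812 + 10.89) = 23.0 V.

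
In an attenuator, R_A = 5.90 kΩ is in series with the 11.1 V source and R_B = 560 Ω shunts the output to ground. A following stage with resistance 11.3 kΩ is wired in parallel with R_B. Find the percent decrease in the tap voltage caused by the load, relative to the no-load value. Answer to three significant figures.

The divider's output (Thévenin) resistance is R_A‖R_B = 511.5 Ω.
Fractional drop under load = R_th/(R_th + R_L) = 511.5 / (511.5 + 11300) = 0.04330.
So the output falls by 4.33 %.

4.33 %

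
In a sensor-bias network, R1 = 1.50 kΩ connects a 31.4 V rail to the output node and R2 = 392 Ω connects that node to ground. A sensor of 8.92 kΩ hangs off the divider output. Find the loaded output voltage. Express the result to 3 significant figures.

The load sits in parallel with R2: R2‖R_L = (392 × 8920) / (392 + 8920) = 375.5 Ω.
V_out = 31.4 × 375.5 / (1500 + 375.5) = 31.4 × 375.5/1875 = 6.29 V.
(Unloaded it would have been 6.51 V.)

V_out ≈ 6.29 V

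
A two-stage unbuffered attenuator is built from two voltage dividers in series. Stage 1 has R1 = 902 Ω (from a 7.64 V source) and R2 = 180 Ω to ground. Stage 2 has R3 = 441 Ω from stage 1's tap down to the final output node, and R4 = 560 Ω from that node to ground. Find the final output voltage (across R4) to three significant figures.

Stage 2 presents R3+R4 = 1001 Ω as a load on stage 1's tap.
Stage 1's lower leg becomes R2‖(R3+R4) = 152.6 Ω, so V_mid = 7.64 × 152.6/1055 = 1.105 V.
Stage 2 is itself unloaded: V_out = V_mid × R4/(R3+R4) = 1.105 × 560/1001 = 0.618 V.

V_out ≈ 0.618 V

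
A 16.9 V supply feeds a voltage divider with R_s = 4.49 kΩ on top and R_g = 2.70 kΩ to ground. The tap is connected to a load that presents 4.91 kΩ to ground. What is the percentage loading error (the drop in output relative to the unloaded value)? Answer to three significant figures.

The divider's output (Thévenin) resistance is R_s‖R_g = 1.686 kΩ.
Fractional drop under load = R_th/(R_th + R_L) = 1.686 / (1.686 + 4.91) = 0.2556.
So the output falls by 25.6 %.

25.6 %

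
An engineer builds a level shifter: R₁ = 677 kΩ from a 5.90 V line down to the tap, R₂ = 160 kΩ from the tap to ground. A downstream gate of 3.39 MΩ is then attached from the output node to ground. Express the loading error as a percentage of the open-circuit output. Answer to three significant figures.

The divider's output (Thévenin) resistance is R₁‖R₂ = 129.4 kΩ.
Fractional drop under load = R_th/(R_th + R_L) = 129.4 / (129.4 + 3390) = 0.03677.
So the output falls by 3.68 %.

3.68 %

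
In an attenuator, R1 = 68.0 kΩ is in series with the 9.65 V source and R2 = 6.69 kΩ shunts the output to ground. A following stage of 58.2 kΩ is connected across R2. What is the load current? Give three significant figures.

R2‖R_L = 6.000 kΩ; V_out = 9.65 × 6.000/74.00 = 0.7825 V.
I_L = V_out / R_L = 0.7825 / 58.2 kΩ = 0.0134 mA.

I_L ≈ 0.0134 mA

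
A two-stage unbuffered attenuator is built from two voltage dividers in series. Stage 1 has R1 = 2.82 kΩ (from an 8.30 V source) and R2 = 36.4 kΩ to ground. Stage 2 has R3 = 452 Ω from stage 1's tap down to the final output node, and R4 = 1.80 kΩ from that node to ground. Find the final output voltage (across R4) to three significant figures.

V_out ≈ 2.85 V

Stage 2 presents R3+R4 = 2252 Ω as a load on stage 1's tap.
Stage 1's lower leg becomes R2‖(R3+R4) = 2121 Ω, so V_mid = 8.30 × 2121/4941 = 3.563 V.
Stage 2 is itself unloaded: V_out = V_mid × R4/(R3+R4) = 3.563 × 1800/2252 = 2.85 V.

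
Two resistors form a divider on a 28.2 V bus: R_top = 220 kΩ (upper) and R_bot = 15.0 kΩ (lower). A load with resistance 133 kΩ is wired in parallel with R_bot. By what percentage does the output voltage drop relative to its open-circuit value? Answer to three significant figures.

The divider's output (Thévenin) resistance is R_top‖R_bot = 14.04 kΩ.
Fractional drop under load = R_th/(R_th + R_L) = 14.04 / (14.04 + 133) = 0.09550.
So the output falls by 9.55 %.

9.55 %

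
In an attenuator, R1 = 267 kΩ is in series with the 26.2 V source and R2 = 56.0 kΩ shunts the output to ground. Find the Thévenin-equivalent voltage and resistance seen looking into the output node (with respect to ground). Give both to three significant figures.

V_th is the open-circuit tap voltage: 26.2 × 56.0/(267 + 56.0) = 4.54 V.
With the supply zeroed, R1 and R2 appear in parallel from the tap: R_th = R1‖R2 = (267 × 56.0)/323.0 = 46.3 kΩ.

V_th = 4.54 V, R_th = 46.3 kΩ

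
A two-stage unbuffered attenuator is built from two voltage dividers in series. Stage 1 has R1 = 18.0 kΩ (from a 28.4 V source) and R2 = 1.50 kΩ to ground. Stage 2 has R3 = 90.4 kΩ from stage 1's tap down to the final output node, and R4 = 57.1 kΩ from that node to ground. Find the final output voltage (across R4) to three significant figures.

Stage 2 presents R3+R4 = 147.5 kΩ as a load on stage 1's tap.
Stage 1's lower leg becomes R2‖(R3+R4) = 1.485 kΩ, so V_mid = 28.4 × 1.485/19.48 = 2.164 V.
Stage 2 is itself unloaded: V_out = V_mid × R4/(R3+R4) = 2.164 × 57.1/147.5 = 0.838 V.

V_out ≈ 0.838 V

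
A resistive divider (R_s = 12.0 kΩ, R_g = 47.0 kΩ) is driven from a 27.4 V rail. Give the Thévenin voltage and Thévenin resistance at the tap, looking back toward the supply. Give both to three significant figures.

V_th = 21.8 V, R_th = 9.56 kΩ

V_th is the open-circuit tap voltage: 27.4 × 47.0/(12.0 + 47.0) = 21.8 V.
With the supply zeroed, R_s and R_g appear in parallel from the tap: R_th = R_s‖R_g = (12.0 × 47.0)/59.00 = 9.56 kΩ.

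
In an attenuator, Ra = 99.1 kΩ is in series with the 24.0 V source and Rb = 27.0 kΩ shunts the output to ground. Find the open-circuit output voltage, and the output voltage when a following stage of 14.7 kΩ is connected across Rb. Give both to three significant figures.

Open-circuit: V = 24.0 × 27.0/(99.1 + 27.0) = 5.14 V.
With the load, Rb becomes Rb‖R_L = 9.518 kΩ, so V = 24.0 × 9.518/108.6 = 2.10 V.

Unloaded: 5.14 V; loaded: 2.10 V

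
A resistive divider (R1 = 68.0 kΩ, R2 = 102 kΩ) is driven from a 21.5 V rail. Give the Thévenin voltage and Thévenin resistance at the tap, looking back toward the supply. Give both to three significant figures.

V_th = 12.9 V, R_th = 40.8 kΩ

V_th is the open-circuit tap voltage: 21.5 × 102/(68.0 + 102) = 12.9 V.
With the supply zeroed, R1 and R2 appear in parallel from the tap: R_th = R1‖R2 = (68.0 × 102)/170.0 = 40.8 kΩ.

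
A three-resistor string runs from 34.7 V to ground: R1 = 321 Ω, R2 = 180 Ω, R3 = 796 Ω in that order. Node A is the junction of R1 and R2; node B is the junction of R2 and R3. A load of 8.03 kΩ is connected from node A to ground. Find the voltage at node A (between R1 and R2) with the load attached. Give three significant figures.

Below node A the series string R2+R3 = 976.0 Ω sits in parallel with the 8030 Ω load: 870.2 Ω.
V_A = 34.7 × 870.2/(321 + 870.2) = 25.3 V.

V ≈ 25.3 V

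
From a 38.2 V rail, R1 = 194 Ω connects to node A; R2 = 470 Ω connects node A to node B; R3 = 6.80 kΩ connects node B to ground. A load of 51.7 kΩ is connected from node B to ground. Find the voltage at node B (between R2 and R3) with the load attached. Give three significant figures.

At node B, R3 is in parallel with the load: R3‖R_L = 6010 Ω.
Below node A the resistance is R2 + (R3‖R_L) = 6480 Ω, so V_A = 38.2 × 6480/6674 = 37.09 V.
Then V_B = V_A × (R3‖R_L)/(R2 + R3‖R_L) = 37.09 × 6010/6480 = 34.4 V.

V ≈ 34.4 V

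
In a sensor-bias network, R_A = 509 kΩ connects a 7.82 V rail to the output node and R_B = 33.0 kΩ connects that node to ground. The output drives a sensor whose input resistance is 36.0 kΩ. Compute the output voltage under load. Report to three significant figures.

V_out ≈ 0.256 V

The load sits in parallel with R_B: R_B‖R_L = (33.0 × 36.0) / (33.0 + 36.0) = 17.22 kΩ.
V_out = 7.82 × 17.22 / (509 + 17.22) = 7.82 × 17.22/526.2 = 0.256 V.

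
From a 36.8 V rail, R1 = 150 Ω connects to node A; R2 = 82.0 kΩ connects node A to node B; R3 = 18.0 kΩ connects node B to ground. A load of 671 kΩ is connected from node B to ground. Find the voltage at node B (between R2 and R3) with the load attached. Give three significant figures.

V ≈ 6.47 V

At node B, R3 is in parallel with the load: R3‖R_L = 17530 Ω.
Below node A the resistance is R2 + (R3‖R_L) = 99530 Ω, so V_A = 36.8 × 99530/99680 = 36.74 V.
Then V_B = V_A × (R3‖R_L)/(R2 + R3‖R_L) = 36.74 × 17530/99530 = 6.47 V.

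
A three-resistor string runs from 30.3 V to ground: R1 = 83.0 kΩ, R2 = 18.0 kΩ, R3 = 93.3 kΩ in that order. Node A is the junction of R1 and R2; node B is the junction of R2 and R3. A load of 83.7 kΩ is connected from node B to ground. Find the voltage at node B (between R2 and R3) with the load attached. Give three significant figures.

At node B, R3 is in parallel with the load: R3‖R_L = 44.12 kΩ.
Below node A the resistance is R2 + (R3‖R_L) = 62.12 kΩ, so V_A = 30.3 × 62.12/145.1 = 12.97 V.
Then V_B = V_A × (R3‖R_L)/(R2 + R3‖R_L) = 12.97 × 44.12/62.12 = 9.21 V.

V ≈ 9.21 V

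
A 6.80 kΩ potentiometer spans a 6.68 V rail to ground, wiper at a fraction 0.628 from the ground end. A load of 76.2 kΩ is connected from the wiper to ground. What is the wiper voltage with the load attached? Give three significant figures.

The wiper splits the pot into (1−α)R = 2.530 kΩ above and αR = 4.270 kΩ below.
Lower section ‖ load = 4.044 kΩ.
V_wiper = 6.68 × 4.044/(2.530 + 4.044) = 4.11 V.

V ≈ 4.11 V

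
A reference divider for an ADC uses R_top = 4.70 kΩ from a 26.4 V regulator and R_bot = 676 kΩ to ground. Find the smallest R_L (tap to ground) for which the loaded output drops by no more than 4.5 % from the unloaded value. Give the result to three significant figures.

Output resistance R_th = R_top‖R_bot = (4.70 × 676)/680.7 = 4.668 kΩ.
The fractional drop is R_th/(R_th + R_L); requiring this ≤ 0.0450 gives R_L ≥ R_th(1/0.0450 − 1) = 4.668 × 21.22 = 99.1 kΩ.

R_L(min) ≈ 99.1 kΩ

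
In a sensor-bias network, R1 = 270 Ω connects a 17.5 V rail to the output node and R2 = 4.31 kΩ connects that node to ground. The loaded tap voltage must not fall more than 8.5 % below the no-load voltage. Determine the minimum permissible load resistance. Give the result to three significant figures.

R_L(min) ≈ 2.74 kΩ

Output resistance R_th = R1‖R2 = (270 × 4310)/4580 = 254.1 Ω.
The fractional drop is R_th/(R_th + R_L); requiring this ≤ 0.0850 gives R_L ≥ R_th(1/0.0850 − 1) = 254.1 × 10.76 = 2.74 kΩ.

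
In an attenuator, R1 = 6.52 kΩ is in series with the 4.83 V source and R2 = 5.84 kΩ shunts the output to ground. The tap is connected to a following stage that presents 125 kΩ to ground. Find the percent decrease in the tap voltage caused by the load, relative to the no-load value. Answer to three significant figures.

2.41 %

The divider's output (Thévenin) resistance is R1‖R2 = 3.081 kΩ.
Fractional drop under load = R_th/(R_th + R_L) = 3.081 / (3.081 + 125) = 0.02405.
So the output falls by 2.41 %.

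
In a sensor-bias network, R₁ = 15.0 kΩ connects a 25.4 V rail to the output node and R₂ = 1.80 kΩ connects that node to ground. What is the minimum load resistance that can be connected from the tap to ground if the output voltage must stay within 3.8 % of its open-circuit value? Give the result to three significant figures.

R_L(min) ≈ 40.7 kΩ

Output resistance R_th = R₁‖R₂ = (15.0 × 1.80)/16.80 = 1.607 kΩ.
The fractional drop is R_th/(R_th + R_L); requiring this ≤ 0.0380 gives R_L ≥ R_th(1/0.0380 − 1) = 1.607 × 25.32 = 40.7 kΩ.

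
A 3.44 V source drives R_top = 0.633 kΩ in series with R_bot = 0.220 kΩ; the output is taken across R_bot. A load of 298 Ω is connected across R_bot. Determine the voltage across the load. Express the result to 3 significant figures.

The load sits in parallel with R_bot: R_bot‖R_L = (220 × 298) / (220 + 298) = 126.6 Ω.
V_out = 3.44 × 126.6 / (633 + 126.6) = 3.44 × 126.6/759.6 = 0.573 V.
(Unloaded it would have been 0.887 V.)

V_out ≈ 0.573 V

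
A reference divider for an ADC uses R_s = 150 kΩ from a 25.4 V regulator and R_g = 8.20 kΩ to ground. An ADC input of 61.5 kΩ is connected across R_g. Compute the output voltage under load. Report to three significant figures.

V_out ≈ 1.17 V

The load sits in parallel with R_g: R_g‖R_L = (8.20 × 61.5) / (8.20 + 61.5) = 7.235 kΩ.
V_out = 25.4 × 7.235 / (150 + 7.235) = 25.4 × 7.235/157.2 = 1.17 V.
(Unloaded it would have been 1.32 V.)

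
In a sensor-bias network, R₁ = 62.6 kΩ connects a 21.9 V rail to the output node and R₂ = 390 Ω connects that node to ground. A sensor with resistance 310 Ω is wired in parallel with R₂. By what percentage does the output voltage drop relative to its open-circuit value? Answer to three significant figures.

55.6 %

The divider's output (Thévenin) resistance is R₁‖R₂ = 387.6 Ω.
Fractional drop under load = R_th/(R_th + R_L) = 387.6 / (387.6 + 310) = 0.5556.
So the output falls by 55.6 %.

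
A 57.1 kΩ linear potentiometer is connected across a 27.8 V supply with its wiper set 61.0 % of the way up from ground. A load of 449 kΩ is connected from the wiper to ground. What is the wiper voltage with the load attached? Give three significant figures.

V ≈ 16.5 V

The wiper splits the pot into (1−α)R = 22.27 kΩ above and αR = 34.83 kΩ below.
Lower section ‖ load = 32.32 kΩ.
V_wiper = 27.8 × 32.32/(22.27 + 32.32) = 16.5 V.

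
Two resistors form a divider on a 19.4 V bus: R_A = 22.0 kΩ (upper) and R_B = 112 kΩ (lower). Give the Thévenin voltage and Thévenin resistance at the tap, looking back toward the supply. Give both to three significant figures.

V_th = 16.2 V, R_th = 18.4 kΩ

V_th is the open-circuit tap voltage: 19.4 × 112/(22.0 + 112) = 16.2 V.
With the supply zeroed, R_A and R_B appear in parallel from the tap: R_th = R_A‖R_B = (22.0 × 112)/134.0 = 18.4 kΩ.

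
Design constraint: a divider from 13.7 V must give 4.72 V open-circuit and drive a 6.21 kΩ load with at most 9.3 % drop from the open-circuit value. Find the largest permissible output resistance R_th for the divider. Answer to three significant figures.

R_th ≤ 637 Ω

Loading drop = R_th/(R_th + R_L) ≤ 0.0930, so R_th ≤ R_L · ε/(1−ε) = 6.21 kΩ × 0.0930/0.9070 = 637 Ω.
(Any R1, R2 with R2/(R1+R2) = 0.345 and R1‖R2 ≤ 637 Ω will meet the spec.)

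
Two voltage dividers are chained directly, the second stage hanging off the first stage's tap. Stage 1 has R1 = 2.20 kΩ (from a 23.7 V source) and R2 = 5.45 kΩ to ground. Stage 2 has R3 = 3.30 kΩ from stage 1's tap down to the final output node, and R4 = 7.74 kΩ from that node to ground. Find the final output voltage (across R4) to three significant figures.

V_out ≈ 10.4 V

Stage 2 presents R3+R4 = 11.04 kΩ as a load on stage 1's tap.
Stage 1's lower leg becomes R2‖(R3+R4) = 3.649 kΩ, so V_mid = 23.7 × 3.649/5.849 = 14.79 V.
Stage 2 is itself unloaded: V_out = V_mid × R4/(R3+R4) = 14.79 × 7.74/11.04 = 10.4 V.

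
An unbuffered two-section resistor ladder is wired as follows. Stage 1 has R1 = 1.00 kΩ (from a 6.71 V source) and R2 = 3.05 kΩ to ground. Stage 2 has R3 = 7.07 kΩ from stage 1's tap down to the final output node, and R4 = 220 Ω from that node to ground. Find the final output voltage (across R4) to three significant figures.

Stage 2 presents R3+R4 = 7290 Ω as a load on stage 1's tap.
Stage 1's lower leg becomes R2‖(R3+R4) = 2150 Ω, so V_mid = 6.71 × 2150/3150 = 4.580 V.
Stage 2 is itself unloaded: V_out = V_mid × R4/(R3+R4) = 4.580 × 220/7290 = 0.138 V.

V_out ≈ 0.138 V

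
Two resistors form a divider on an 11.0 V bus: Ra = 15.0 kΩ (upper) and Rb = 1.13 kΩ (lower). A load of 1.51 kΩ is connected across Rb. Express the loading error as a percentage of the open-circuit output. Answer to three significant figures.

41.0 %

The divider's output (Thévenin) resistance is Ra‖Rb = 1.051 kΩ.
Fractional drop under load = R_th/(R_th + R_L) = 1.051 / (1.051 + 1.51) = 0.4103.
So the output falls by 41.0 %.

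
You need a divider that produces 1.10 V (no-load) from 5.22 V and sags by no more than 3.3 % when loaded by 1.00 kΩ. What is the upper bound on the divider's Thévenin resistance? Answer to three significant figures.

Loading drop = R_th/(R_th + R_L) ≤ 0.0330, so R_th ≤ R_L · ε/(1−ε) = 1.00 kΩ × 0.0330/0.9670 = 34.1 Ω.
(Any R1, R2 with R2/(R1+R2) = 0.211 and R1‖R2 ≤ 34.1 Ω will meet the spec.)

R_th ≤ 34.1 Ω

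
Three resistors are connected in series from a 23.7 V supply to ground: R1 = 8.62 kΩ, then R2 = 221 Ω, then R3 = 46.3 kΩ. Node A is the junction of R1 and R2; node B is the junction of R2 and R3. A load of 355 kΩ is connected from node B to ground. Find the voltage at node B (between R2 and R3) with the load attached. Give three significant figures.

V ≈ 19.5 V

At node B, R3 is in parallel with the load: R3‖R_L = 40960 Ω.
Below node A the resistance is R2 + (R3‖R_L) = 41180 Ω, so V_A = 23.7 × 41180/49800 = 19.60 V.
Then V_B = V_A × (R3‖R_L)/(R2 + R3‖R_L) = 19.60 × 40960/41180 = 19.5 V.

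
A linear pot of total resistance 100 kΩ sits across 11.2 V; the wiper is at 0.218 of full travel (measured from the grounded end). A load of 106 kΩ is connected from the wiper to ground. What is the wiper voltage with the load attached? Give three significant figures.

The wiper splits the pot into (1−α)R = 78.20 kΩ above and αR = 21.80 kΩ below.
Lower section ‖ load = 18.08 kΩ.
V_wiper = 11.2 × 18.08/(78.20 + 18.08) = 2.10 V.

V ≈ 2.10 V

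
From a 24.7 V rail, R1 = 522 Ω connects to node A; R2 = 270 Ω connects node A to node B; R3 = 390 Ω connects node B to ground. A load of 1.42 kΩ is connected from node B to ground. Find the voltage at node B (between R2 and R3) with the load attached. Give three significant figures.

At node B, R3 is in parallel with the load: R3‖R_L = 306.0 Ω.
Below node A the resistance is R2 + (R3‖R_L) = 576.0 Ω, so V_A = 24.7 × 576.0/1098 = 12.96 V.
Then V_B = V_A × (R3‖R_L)/(R2 + R3‖R_L) = 12.96 × 306.0/576.0 = 6.88 V.

V ≈ 6.88 V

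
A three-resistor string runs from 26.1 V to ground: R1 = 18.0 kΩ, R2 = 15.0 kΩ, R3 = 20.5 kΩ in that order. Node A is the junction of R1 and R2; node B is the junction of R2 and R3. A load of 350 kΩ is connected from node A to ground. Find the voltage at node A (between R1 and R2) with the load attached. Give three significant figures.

V ≈ 16.7 V

Below node A the series string R2+R3 = 35.50 kΩ sits in parallel with the 350 kΩ load: 32.23 kΩ.
V_A = 26.1 × 32.23/(18.0 + 32.23) = 16.7 V.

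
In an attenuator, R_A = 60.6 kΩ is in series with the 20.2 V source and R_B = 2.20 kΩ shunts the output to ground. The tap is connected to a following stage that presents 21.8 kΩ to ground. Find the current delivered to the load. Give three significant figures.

R_B‖R_L = 1.998 kΩ; V_out = 20.2 × 1.998/62.60 = 0.6448 V.
I_L = V_out / R_L = 0.6448 / 21.8 kΩ = 0.0296 mA.

I_L ≈ 0.0296 mA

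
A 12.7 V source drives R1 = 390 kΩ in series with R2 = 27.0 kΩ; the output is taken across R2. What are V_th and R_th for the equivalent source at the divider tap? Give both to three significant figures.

V_th = 0.822 V, R_th = 25.3 kΩ

V_th is the open-circuit tap voltage: 12.7 × 27.0/(390 + 27.0) = 0.822 V.
With the supply zeroed, R1 and R2 appear in parallel from the tap: R_th = R1‖R2 = (390 × 27.0)/417.0 = 25.3 kΩ.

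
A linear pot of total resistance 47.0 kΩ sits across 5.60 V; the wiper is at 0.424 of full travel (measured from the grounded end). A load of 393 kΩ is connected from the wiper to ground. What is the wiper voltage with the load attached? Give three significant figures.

V ≈ 2.31 V

The wiper splits the pot into (1−α)R = 27.07 kΩ above and αR = 19.93 kΩ below.
Lower section ‖ load = 18.97 kΩ.
V_wiper = 5.60 × 18.97/(27.07 + 18.97) = 2.31 V.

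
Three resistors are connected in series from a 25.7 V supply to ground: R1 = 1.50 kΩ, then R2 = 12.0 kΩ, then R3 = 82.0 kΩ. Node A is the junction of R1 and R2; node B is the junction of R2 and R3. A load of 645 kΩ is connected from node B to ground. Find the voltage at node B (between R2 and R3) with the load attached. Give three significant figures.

V ≈ 21.7 V

At node B, R3 is in parallel with the load: R3‖R_L = 72.75 kΩ.
Below node A the resistance is R2 + (R3‖R_L) = 84.75 kΩ, so V_A = 25.7 × 84.75/86.25 = 25.25 V.
Then V_B = V_A × (R3‖R_L)/(R2 + R3‖R_L) = 25.25 × 72.75/84.75 = 21.7 V.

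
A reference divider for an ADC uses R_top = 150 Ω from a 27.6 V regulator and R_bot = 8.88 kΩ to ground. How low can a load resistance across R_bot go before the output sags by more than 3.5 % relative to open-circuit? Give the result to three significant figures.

R_L(min) ≈ 4.07 kΩ

Output resistance R_th = R_top‖R_bot = (150 × 8880)/9030 = 147.5 Ω.
The fractional drop is R_th/(R_th + R_L); requiring this ≤ 0.0350 gives R_L ≥ R_th(1/0.0350 − 1) = 147.5 × 27.57 = 4.07 kΩ.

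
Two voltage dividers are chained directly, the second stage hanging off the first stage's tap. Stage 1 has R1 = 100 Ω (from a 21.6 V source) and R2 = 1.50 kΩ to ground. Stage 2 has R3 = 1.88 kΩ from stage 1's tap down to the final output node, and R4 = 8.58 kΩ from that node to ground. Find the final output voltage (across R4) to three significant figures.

Stage 2 presents R3+R4 = 10460 Ω as a load on stage 1's tap.
Stage 1's lower leg becomes R2‖(R3+R4) = 1312 Ω, so V_mid = 21.6 × 1312/1412 = 20.07 V.
Stage 2 is itself unloaded: V_out = V_mid × R4/(R3+R4) = 20.07 × 8580/10460 = 16.5 V.

V_out ≈ 16.5 V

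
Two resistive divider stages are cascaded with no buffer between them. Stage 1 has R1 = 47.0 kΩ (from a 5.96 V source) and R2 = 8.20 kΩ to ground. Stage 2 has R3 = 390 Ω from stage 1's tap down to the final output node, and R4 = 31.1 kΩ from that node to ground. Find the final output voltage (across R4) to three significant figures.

V_out ≈ 0.716 V

Stage 2 presents R3+R4 = 31490 Ω as a load on stage 1's tap.
Stage 1's lower leg becomes R2‖(R3+R4) = 6506 Ω, so V_mid = 5.96 × 6506/53510 = 0.7247 V.
Stage 2 is itself unloaded: V_out = V_mid × R4/(R3+R4) = 0.7247 × 31100/31490 = 0.716 V.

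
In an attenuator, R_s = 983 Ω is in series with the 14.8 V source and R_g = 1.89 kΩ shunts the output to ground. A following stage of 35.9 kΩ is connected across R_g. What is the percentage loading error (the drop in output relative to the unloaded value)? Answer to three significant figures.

The divider's output (Thévenin) resistance is R_s‖R_g = 646.7 Ω.
Fractional drop under load = R_th/(R_th + R_L) = 646.7 / (646.7 + 35900) = 0.01769.
So the output falls by 1.77 %.

1.77 %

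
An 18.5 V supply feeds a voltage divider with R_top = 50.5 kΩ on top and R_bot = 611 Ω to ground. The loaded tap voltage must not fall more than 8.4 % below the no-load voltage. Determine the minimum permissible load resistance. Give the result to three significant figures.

R_L(min) ≈ 6.58 kΩ

Output resistance R_th = R_top‖R_bot = (50500 × 611)/51110 = 603.7 Ω.
The fractional drop is R_th/(R_th + R_L); requiring this ≤ 0.0840 gives R_L ≥ R_th(1/0.0840 − 1) = 603.7 × 10.90 = 6.58 kΩ.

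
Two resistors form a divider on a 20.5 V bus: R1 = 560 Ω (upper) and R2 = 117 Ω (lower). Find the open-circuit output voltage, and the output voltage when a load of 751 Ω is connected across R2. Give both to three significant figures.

Unloaded: 3.54 V; loaded: 3.14 V

Open-circuit: V = 20.5 × 117/(560 + 117) = 3.54 V.
With the load, R2 becomes R2‖R_L = 101.2 Ω, so V = 20.5 × 101.2/661.2 = 3.14 V.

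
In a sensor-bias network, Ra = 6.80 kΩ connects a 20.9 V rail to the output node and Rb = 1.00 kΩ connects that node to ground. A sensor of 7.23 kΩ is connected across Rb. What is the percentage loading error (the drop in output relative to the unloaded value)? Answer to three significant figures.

10.8 %

The divider's output (Thévenin) resistance is Ra‖Rb = 0.8718 kΩ.
Fractional drop under load = R_th/(R_th + R_L) = 0.8718 / (0.8718 + 7.23) = 0.1076.
So the output falls by 10.8 %.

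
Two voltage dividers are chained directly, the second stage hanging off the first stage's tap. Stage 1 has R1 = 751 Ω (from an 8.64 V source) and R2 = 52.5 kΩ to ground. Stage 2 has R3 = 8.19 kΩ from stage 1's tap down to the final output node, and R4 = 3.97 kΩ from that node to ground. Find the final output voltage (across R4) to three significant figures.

V_out ≈ 2.62 V

Stage 2 presents R3+R4 = 12160 Ω as a load on stage 1's tap.
Stage 1's lower leg becomes R2‖(R3+R4) = 9873 Ω, so V_mid = 8.64 × 9873/10620 = 8.029 V.
Stage 2 is itself unloaded: V_out = V_mid × R4/(R3+R4) = 8.029 × 3970/12160 = 2.62 V.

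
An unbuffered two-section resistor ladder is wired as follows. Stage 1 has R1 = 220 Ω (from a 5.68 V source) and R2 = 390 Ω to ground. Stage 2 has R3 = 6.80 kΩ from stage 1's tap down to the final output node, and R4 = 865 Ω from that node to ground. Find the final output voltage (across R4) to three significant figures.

V_out ≈ 0.402 V

Stage 2 presents R3+R4 = 7665 Ω as a load on stage 1's tap.
Stage 1's lower leg becomes R2‖(R3+R4) = 371.1 Ω, so V_mid = 5.68 × 371.1/591.1 = 3.566 V.
Stage 2 is itself unloaded: V_out = V_mid × R4/(R3+R4) = 3.566 × 865/7665 = 0.402 V.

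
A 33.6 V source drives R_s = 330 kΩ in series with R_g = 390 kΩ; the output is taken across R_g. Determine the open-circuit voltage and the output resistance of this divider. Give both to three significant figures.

V_th is the open-circuit tap voltage: 33.6 × 390/(330 + 390) = 18.2 V.
With the supply zeroed, R_s and R_g appear in parallel from the tap: R_th = R_s‖R_g = (330 × 390)/720.0 = 179 kΩ.

V_th = 18.2 V, R_th = 179 kΩ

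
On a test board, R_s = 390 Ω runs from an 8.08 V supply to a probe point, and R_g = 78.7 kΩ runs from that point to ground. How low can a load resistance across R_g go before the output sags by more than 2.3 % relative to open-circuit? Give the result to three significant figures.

R_L(min) ≈ 16.5 kΩ

Output resistance R_th = R_s‖R_g = (390 × 78700)/79090 = 388.1 Ω.
The fractional drop is R_th/(R_th + R_L); requiring this ≤ 0.0230 gives R_L ≥ R_th(1/0.0230 − 1) = 388.1 × 42.48 = 16.5 kΩ.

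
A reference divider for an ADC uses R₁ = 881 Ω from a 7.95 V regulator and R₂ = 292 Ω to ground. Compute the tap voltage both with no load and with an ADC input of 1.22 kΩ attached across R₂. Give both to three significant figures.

Open-circuit: V = 7.95 × 292/(881 + 292) = 1.98 V.
With the load, R₂ becomes R₂‖R_L = 235.6 Ω, so V = 7.95 × 235.6/1117 = 1.68 V.

Unloaded: 1.98 V; loaded: 1.68 V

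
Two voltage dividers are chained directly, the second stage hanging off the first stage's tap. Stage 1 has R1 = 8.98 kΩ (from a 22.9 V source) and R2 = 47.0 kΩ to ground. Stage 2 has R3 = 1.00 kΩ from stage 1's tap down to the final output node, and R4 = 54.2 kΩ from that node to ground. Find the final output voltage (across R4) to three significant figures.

Stage 2 presents R3+R4 = 55.20 kΩ as a load on stage 1's tap.
Stage 1's lower leg becomes R2‖(R3+R4) = 25.39 kΩ, so V_mid = 22.9 × 25.39/34.37 = 16.92 V.
Stage 2 is itself unloaded: V_out = V_mid × R4/(R3+R4) = 16.92 × 54.2/55.20 = 16.6 V.

V_out ≈ 16.6 V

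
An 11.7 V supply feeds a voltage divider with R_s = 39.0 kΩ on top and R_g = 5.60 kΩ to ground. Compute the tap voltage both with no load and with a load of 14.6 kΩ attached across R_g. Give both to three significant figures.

Unloaded: 1.47 V; loaded: 1.10 V

Open-circuit: V = 11.7 × 5.60/(39.0 + 5.60) = 1.47 V.
With the load, R_g becomes R_g‖R_L = 4.048 kΩ, so V = 11.7 × 4.048/43.05 = 1.10 V.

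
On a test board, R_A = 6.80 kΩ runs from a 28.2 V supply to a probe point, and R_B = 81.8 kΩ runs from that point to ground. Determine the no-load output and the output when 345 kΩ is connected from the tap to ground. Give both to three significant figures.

Unloaded: 26.0 V; loaded: 25.6 V

Open-circuit: V = 28.2 × 81.8/(6.80 + 81.8) = 26.0 V.
With the load, R_B becomes R_B‖R_L = 66.12 kΩ, so V = 28.2 × 66.12/72.92 = 25.6 V.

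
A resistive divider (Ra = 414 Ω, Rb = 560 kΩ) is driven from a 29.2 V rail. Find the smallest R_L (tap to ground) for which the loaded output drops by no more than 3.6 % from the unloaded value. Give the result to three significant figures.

Output resistance R_th = Ra‖Rb = (414 × 560000)/560400 = 413.7 Ω.
The fractional drop is R_th/(R_th + R_L); requiring this ≤ 0.0360 gives R_L ≥ R_th(1/0.0360 − 1) = 413.7 × 26.78 = 11.1 kΩ.

R_L(min) ≈ 11.1 kΩ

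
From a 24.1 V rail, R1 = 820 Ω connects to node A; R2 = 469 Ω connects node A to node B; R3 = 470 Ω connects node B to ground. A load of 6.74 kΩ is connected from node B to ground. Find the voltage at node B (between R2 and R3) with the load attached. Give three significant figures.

V ≈ 6.13 V

At node B, R3 is in parallel with the load: R3‖R_L = 439.4 Ω.
Below node A the resistance is R2 + (R3‖R_L) = 908.4 Ω, so V_A = 24.1 × 908.4/1728 = 12.67 V.
Then V_B = V_A × (R3‖R_L)/(R2 + R3‖R_L) = 12.67 × 439.4/908.4 = 6.13 V.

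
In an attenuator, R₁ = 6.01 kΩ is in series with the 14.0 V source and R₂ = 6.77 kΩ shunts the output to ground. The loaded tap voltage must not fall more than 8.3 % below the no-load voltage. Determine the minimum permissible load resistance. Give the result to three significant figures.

R_L(min) ≈ 35.2 kΩ

Output resistance R_th = R₁‖R₂ = (6.01 × 6.77)/12.78 = 3.184 kΩ.
The fractional drop is R_th/(R_th + R_L); requiring this ≤ 0.0830 gives R_L ≥ R_th(1/0.0830 − 1) = 3.184 × 11.05 = 35.2 kΩ.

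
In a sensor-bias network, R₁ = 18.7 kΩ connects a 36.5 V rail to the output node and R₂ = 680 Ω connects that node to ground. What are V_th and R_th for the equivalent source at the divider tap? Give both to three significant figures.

V_th = 1.28 V, R_th = 656 Ω

V_th is the open-circuit tap voltage: 36.5 × 680/(18700 + 680) = 1.28 V.
With the supply zeroed, R₁ and R₂ appear in parallel from the tap: R_th = R₁‖R₂ = (18700 × 680)/19380 = 656 Ω.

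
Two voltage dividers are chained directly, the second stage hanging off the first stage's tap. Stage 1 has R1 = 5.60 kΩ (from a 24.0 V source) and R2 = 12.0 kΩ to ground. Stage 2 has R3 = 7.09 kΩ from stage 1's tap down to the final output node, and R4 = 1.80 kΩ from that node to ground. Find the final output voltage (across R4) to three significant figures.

Stage 2 presents R3+R4 = 8.890 kΩ as a load on stage 1's tap.
Stage 1's lower leg becomes R2‖(R3+R4) = 5.107 kΩ, so V_mid = 24.0 × 5.107/10.71 = 11.45 V.
Stage 2 is itself unloaded: V_out = V_mid × R4/(R3+R4) = 11.45 × 1.80/8.890 = 2.32 V.

V_out ≈ 2.32 V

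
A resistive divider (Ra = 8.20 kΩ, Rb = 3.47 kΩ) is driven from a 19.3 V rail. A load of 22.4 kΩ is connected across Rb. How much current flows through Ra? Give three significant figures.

Rb‖R_L = 3.005 kΩ, so the source sees Ra + Rb‖R_L = 11.20 kΩ.
I = 19.3 V / 11.20 kΩ = 1.72 mA.

I ≈ 1.72 mA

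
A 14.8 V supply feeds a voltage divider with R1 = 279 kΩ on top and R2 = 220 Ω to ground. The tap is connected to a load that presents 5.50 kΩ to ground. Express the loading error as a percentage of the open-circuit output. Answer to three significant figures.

The divider's output (Thévenin) resistance is R1‖R2 = 219.8 Ω.
Fractional drop under load = R_th/(R_th + R_L) = 219.8 / (219.8 + 5500) = 0.03843.
So the output falls by 3.84 %.

3.84 %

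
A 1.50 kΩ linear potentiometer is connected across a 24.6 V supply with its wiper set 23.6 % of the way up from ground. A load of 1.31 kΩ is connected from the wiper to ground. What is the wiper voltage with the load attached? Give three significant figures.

The wiper splits the pot into (1−α)R = 1146 Ω above and αR = 354.0 Ω below.
Lower section ‖ load = 278.7 Ω.
V_wiper = 24.6 × 278.7/(1146 + 278.7) = 4.81 V.

V ≈ 4.81 V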